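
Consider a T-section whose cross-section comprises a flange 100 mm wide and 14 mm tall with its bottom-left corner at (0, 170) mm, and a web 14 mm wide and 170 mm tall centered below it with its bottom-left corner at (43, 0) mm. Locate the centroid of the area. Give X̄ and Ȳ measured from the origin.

Part | A | x̄ᵢ | ȳᵢ | A·x̄ᵢ | A·ȳᵢ
web | 2380.00 | 50.00 | 85.00 | 119000.00 | 202300.00
flange | 1400.00 | 50.00 | 177.00 | 70000.00 | 247800.00
Σ | 3780.00 |  |  | 189000.00 | 450100.00
X̄ = 189000.00 / 3780.00 = 50.00 mm
Ȳ = 450100.00 / 3780.00 = 119.07 mm

X̄ = 50.00 mm, Ȳ = 119.07 mm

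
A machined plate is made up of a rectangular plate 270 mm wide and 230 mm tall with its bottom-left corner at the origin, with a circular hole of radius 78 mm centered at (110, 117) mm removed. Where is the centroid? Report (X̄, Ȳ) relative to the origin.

plate: A = 270 × 230 = 62100.00, centroid at (135.00, 115.00).
hole: A = −π·78² = -19113.45, centroid at (110.00, 117.00).
ΣA = 42986.55 mm²
ΣAX̄ = (62100.00)(135.00) + (-19113.45)(110.00) = 6281020.53 mm³
ΣAȲ = (62100.00)(115.00) + (-19113.45)(117.00) = 4905226.38 mm³
X̄ = 6281020.53 / 42986.55 = 146.12 mm
Ȳ = 4905226.38 / 42986.55 = 114.11 mm

X̄ = 146.12 mm, Ȳ = 114.11 mm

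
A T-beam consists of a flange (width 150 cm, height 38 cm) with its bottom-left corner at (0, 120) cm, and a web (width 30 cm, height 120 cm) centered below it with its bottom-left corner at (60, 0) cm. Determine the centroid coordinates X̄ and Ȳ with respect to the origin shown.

Part | A | x̄ᵢ | ȳᵢ | A·x̄ᵢ | A·ȳᵢ
web | 3600.00 | 75.00 | 60.00 | 270000.00 | 216000.00
flange | 5700.00 | 75.00 | 139.00 | 427500.00 | 792300.00
Σ | 9300.00 |  |  | 697500.00 | 1008300.00
X̄ = 697500.00 / 9300.00 = 75.00 cm
Ȳ = 1008300.00 / 9300.00 = 108.42 cm

X̄ = 75.00 cm, Ȳ = 108.42 cm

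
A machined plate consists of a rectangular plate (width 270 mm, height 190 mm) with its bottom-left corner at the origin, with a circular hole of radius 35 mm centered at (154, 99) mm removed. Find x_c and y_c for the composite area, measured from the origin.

x_c = 133.46 mm, y_c = 94.68 mm

plate: A = 270 × 190 = 51300.00, centroid at (135.00, 95.00).
hole: A = −π·35² = -3848.45, centroid at (154.00, 99.00).
ΣA = 47451.55 mm²
ΣAx_c = (51300.00)(135.00) + (-3848.45)(154.00) = 6332838.55 mm³
ΣAy_c = (51300.00)(95.00) + (-3848.45)(99.00) = 4492503.35 mm³
x_c = 6332838.55 / 47451.55 = 133.46 mm
y_c = 4492503.35 / 47451.55 = 94.68 mm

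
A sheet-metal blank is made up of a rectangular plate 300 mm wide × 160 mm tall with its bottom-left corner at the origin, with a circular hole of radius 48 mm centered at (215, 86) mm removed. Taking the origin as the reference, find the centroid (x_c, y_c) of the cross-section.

x_c = 138.46 mm, y_c = 78.93 mm

plate: A = 300 × 160 = 48000.00, centroid at (150.00, 80.00).
hole: A = −π·48² = -7238.23, centroid at (215.00, 86.00).
ΣA = 40761.77 mm²
ΣAx_c = (48000.00)(150.00) + (-7238.23)(215.00) = 5643780.66 mm³
ΣAy_c = (48000.00)(80.00) + (-7238.23)(86.00) = 3217512.27 mm³
x_c = 5643780.66 / 40761.77 = 138.46 mm
y_c = 3217512.27 / 40761.77 = 78.93 mm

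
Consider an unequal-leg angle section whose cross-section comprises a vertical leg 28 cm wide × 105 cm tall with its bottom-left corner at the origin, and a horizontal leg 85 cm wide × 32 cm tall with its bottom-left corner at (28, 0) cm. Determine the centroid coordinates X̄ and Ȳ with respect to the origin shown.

Part | A | x̄ᵢ | ȳᵢ | A·x̄ᵢ | A·ȳᵢ
vertical leg | 2940.00 | 14.00 | 52.50 | 41160.00 | 154350.00
horizontal leg | 2720.00 | 70.50 | 16.00 | 191760.00 | 43520.00
Σ | 5660.00 |  |  | 232920.00 | 197870.00
X̄ = 232920.00 / 5660.00 = 41.15 cm
Ȳ = 197870.00 / 5660.00 = 34.96 cm

X̄ = 41.15 cm, Ȳ = 34.96 cm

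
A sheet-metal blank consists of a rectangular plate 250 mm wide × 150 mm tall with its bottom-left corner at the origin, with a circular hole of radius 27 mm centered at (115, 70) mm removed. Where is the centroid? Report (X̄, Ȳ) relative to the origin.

X̄ = 125.65 mm, Ȳ = 75.33 mm

Part | A | x̄ᵢ | ȳᵢ | A·x̄ᵢ | A·ȳᵢ
plate | 37500.00 | 125.00 | 75.00 | 4687500.00 | 2812500.00
hole | -2290.22 | 115.00 | 70.00 | -263375.42 | -160315.47
Σ | 35209.78 |  |  | 4424124.58 | 2652184.53
X̄ = 4424124.58 / 35209.78 = 125.65 mm
Ȳ = 2652184.53 / 35209.78 = 75.33 mm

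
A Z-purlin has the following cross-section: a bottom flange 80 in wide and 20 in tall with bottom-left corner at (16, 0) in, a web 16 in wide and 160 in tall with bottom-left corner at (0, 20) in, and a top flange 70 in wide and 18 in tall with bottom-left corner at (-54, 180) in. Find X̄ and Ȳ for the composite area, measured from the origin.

X̄ = 15.89 in, Ȳ = 94.12 in

bottom flange: A = 80 × 20 = 1600.00, centroid at (56.00, 10.00).
web: A = 16 × 160 = 2560.00, centroid at (8.00, 100.00).
top flange: A = 70 × 18 = 1260.00, centroid at (-19.00, 189.00).
ΣA = 5420.00 in², ΣAX̄ = 86140.00 in³, ΣAȲ = 510140.00 in³.
X̄ = 86140.00/5420.00 = 15.89 in; Ȳ = 510140.00/5420.00 = 94.12 in.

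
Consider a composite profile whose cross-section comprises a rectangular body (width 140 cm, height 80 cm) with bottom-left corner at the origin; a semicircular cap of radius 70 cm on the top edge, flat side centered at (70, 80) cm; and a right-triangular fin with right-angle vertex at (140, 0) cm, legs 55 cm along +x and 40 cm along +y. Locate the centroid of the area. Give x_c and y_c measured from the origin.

x_c = 74.86 cm, y_c = 65.36 cm

rectangular body: A = 140 × 80 = 11200.00, centroid at (70.00, 40.00).
semicircular top: A = ½π·70² = 7696.90, centroid at (70.00, 109.71).
triangular fin: A = ½·55·40 = 1100.00, centroid at (158.33, 13.33).
ΣA = 19996.90 cm²
ΣAx_c = (11200.00)(70.00) + (7696.90)(70.00) + (1100.00)(158.33) = 1496949.81 cm³
ΣAy_c = (11200.00)(40.00) + (7696.90)(109.71) + (1100.00)(13.33) = 1307085.49 cm³
x_c = 1496949.81 / 19996.90 = 74.86 cm
y_c = 1307085.49 / 19996.90 = 65.36 cm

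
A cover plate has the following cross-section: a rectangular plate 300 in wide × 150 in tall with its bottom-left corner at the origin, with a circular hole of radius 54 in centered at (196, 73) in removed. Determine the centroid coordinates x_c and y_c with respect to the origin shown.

plate: A = 300 × 150 = 45000.00, centroid at (150.00, 75.00).
hole: A = −π·54² = -9160.88, centroid at (196.00, 73.00).
ΣA = 35839.12 in²
ΣAx_c = (45000.00)(150.00) + (-9160.88)(196.00) = 4954466.70 in³
ΣAy_c = (45000.00)(75.00) + (-9160.88)(73.00) = 2706255.46 in³
x_c = 4954466.70 / 35839.12 = 138.24 in
y_c = 2706255.46 / 35839.12 = 75.51 in

x_c = 138.24 in, y_c = 75.51 in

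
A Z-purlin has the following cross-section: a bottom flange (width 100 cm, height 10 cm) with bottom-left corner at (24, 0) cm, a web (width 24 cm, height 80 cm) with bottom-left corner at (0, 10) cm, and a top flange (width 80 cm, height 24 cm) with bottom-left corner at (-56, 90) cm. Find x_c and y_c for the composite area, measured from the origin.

bottom flange: A = 100 × 10 = 1000.00, centroid at (74.00, 5.00).
web: A = 24 × 80 = 1920.00, centroid at (12.00, 50.00).
top flange: A = 80 × 24 = 1920.00, centroid at (-16.00, 102.00).
ΣA = 4840.00 cm²
ΣAx_c = (1000.00)(74.00) + (1920.00)(12.00) + (1920.00)(-16.00) = 66320.00 cm³
ΣAy_c = (1000.00)(5.00) + (1920.00)(50.00) + (1920.00)(102.00) = 296840.00 cm³
x_c = 66320.00 / 4840.00 = 13.70 cm
y_c = 296840.00 / 4840.00 = 61.33 cm

x_c = 13.70 cm, y_c = 61.33 cm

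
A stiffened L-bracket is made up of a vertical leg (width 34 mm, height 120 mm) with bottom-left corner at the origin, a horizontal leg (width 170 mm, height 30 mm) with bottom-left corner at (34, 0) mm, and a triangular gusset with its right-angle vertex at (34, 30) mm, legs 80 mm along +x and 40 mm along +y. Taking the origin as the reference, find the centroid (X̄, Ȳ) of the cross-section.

vertical leg: A = 34 × 120 = 4080.00, centroid at (17.00, 60.00).
horizontal leg: A = 170 × 30 = 5100.00, centroid at (119.00, 15.00).
gusset: A = ½·80·40 = 1600.00, centroid at (60.67, 43.33).
ΣA = 10780.00 mm², ΣAX̄ = 773326.67 mm³, ΣAȲ = 390633.33 mm³.
X̄ = 773326.67/10780.00 = 71.74 mm; Ȳ = 390633.33/10780.00 = 36.24 mm.

X̄ = 71.74 mm, Ȳ = 36.24 mm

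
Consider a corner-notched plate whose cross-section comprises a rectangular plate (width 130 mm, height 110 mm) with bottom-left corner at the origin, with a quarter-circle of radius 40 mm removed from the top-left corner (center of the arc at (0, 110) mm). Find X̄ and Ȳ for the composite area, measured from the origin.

X̄ = 69.63 mm, Ȳ = 51.34 mm

plate: A = 130 × 110 = 14300.00, centroid at (65.00, 55.00).
removed quarter-circle: A = −¼π·40² = -1256.64, centroid at (16.98, 93.02).
ΣA = 13043.36 mm², ΣAX̄ = 908166.67 mm³, ΣAȲ = 669603.26 mm³.
X̄ = 908166.67/13043.36 = 69.63 mm; Ȳ = 669603.26/13043.36 = 51.34 mm.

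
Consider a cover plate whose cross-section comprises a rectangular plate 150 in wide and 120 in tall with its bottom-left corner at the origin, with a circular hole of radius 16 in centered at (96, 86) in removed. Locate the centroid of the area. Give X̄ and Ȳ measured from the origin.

Part | A | x̄ᵢ | ȳᵢ | A·x̄ᵢ | A·ȳᵢ
plate | 18000.00 | 75.00 | 60.00 | 1350000.00 | 1080000.00
hole | -804.25 | 96.00 | 86.00 | -77207.78 | -69165.30
Σ | 17195.75 |  |  | 1272792.22 | 1010834.70
X̄ = 1272792.22 / 17195.75 = 74.02 in
Ȳ = 1010834.70 / 17195.75 = 58.78 in

X̄ = 74.02 in, Ȳ = 58.78 in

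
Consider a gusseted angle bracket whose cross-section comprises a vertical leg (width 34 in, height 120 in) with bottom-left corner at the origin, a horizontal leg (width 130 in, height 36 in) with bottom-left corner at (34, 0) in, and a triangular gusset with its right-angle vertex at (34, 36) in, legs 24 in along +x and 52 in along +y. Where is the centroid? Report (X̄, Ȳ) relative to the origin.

vertical leg: A = 34 × 120 = 4080.00, centroid at (17.00, 60.00).
horizontal leg: A = 130 × 36 = 4680.00, centroid at (99.00, 18.00).
gusset: A = ½·24·52 = 624.00, centroid at (42.00, 53.33).
ΣA = 9384.00 in², ΣAX̄ = 558888.00 in³, ΣAȲ = 362320.00 in³.
X̄ = 558888.00/9384.00 = 59.56 in; Ȳ = 362320.00/9384.00 = 38.61 in.

X̄ = 59.56 in, Ȳ = 38.61 in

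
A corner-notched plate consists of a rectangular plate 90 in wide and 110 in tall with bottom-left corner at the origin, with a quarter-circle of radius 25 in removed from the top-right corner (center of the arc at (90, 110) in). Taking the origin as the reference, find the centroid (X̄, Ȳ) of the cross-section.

plate: A = 90 × 110 = 9900.00, centroid at (45.00, 55.00).
removed quarter-circle: A = −¼π·25² = -490.87, centroid at (79.39, 99.39).
ΣA = 9409.13 in², ΣAX̄ = 406529.69 in³, ΣAȲ = 495712.21 in³.
X̄ = 406529.69/9409.13 = 43.21 in; Ȳ = 495712.21/9409.13 = 52.68 in.

X̄ = 43.21 in, Ȳ = 52.68 in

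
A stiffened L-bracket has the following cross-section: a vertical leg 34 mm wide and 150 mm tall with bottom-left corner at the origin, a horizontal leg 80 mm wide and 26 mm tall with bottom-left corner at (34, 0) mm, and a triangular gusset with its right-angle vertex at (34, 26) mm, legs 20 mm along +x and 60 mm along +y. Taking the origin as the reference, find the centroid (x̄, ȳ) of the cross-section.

x̄ = 34.06 mm, ȳ = 56.19 mm

vertical leg: A = 34 × 150 = 5100.00, centroid at (17.00, 75.00).
horizontal leg: A = 80 × 26 = 2080.00, centroid at (74.00, 13.00).
gusset: A = ½·20·60 = 600.00, centroid at (40.67, 46.00).
ΣA = 7780.00 mm², ΣAx̄ = 265020.00 mm³, ΣAȳ = 437140.00 mm³.
x̄ = 265020.00/7780.00 = 34.06 mm; ȳ = 437140.00/7780.00 = 56.19 mm.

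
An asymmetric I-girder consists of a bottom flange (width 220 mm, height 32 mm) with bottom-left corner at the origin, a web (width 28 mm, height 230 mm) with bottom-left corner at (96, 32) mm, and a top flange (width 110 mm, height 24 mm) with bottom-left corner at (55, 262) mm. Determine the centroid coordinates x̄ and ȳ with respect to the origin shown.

Part | A | x̄ᵢ | ȳᵢ | A·x̄ᵢ | A·ȳᵢ
bottom flange | 7040.00 | 110.00 | 16.00 | 774400.00 | 112640.00
web | 6440.00 | 110.00 | 147.00 | 708400.00 | 946680.00
top flange | 2640.00 | 110.00 | 274.00 | 290400.00 | 723360.00
Σ | 16120.00 |  |  | 1773200.00 | 1782680.00
x̄ = 1773200.00 / 16120.00 = 110.00 mm
ȳ = 1782680.00 / 16120.00 = 110.59 mm

x̄ = 110.00 mm, ȳ = 110.59 mm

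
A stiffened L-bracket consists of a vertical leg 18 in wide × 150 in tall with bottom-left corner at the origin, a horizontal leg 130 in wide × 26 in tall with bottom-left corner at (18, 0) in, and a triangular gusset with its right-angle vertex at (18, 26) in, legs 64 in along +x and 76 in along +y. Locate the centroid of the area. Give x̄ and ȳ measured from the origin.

x̄ = 47.05 in, ȳ = 43.62 in

Part | A | x̄ᵢ | ȳᵢ | A·x̄ᵢ | A·ȳᵢ
vertical leg | 2700.00 | 9.00 | 75.00 | 24300.00 | 202500.00
horizontal leg | 3380.00 | 83.00 | 13.00 | 280540.00 | 43940.00
gusset | 2432.00 | 39.33 | 51.33 | 95658.67 | 124842.67
Σ | 8512.00 |  |  | 400498.67 | 371282.67
x̄ = 400498.67 / 8512.00 = 47.05 in
ȳ = 371282.67 / 8512.00 = 43.62 in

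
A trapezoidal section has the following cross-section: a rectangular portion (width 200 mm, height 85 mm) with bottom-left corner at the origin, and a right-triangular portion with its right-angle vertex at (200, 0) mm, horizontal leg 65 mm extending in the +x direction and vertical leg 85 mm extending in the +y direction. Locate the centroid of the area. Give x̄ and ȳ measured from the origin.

rectangular portion: A = 200 × 85 = 17000.00, centroid at (100.00, 42.50).
triangular portion: A = ½·65·85 = 2762.50, centroid at (221.67, 28.33).
ΣA = 19762.50 mm², ΣAx̄ = 2312354.17 mm³, ΣAȳ = 800770.83 mm³.
x̄ = 2312354.17/19762.50 = 117.01 mm; ȳ = 800770.83/19762.50 = 40.52 mm.

x̄ = 117.01 mm, ȳ = 40.52 mm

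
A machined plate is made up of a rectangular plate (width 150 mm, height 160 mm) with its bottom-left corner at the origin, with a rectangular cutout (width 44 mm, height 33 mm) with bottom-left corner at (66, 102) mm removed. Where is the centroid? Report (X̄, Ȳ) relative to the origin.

X̄ = 74.16 mm, Ȳ = 77.52 mm

plate: A = 150 × 160 = 24000.00, centroid at (75.00, 80.00).
hole: A = −(44 × 33) = -1452.00, centroid at (88.00, 118.50).
ΣA = 22548.00 mm²
ΣAX̄ = (24000.00)(75.00) + (-1452.00)(88.00) = 1672224.00 mm³
ΣAȲ = (24000.00)(80.00) + (-1452.00)(118.50) = 1747938.00 mm³
X̄ = 1672224.00 / 22548.00 = 74.16 mm
Ȳ = 1747938.00 / 22548.00 = 77.52 mm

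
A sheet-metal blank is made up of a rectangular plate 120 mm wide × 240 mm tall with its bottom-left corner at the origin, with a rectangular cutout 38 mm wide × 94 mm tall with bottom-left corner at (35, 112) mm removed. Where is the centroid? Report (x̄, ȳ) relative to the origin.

x̄ = 60.85 mm, ȳ = 114.48 mm

plate: A = 120 × 240 = 28800.00, centroid at (60.00, 120.00).
hole: A = −(38 × 94) = -3572.00, centroid at (54.00, 159.00).
ΣA = 25228.00 mm², ΣAx̄ = 1535112.00 mm³, ΣAȳ = 2888052.00 mm³.
x̄ = 1535112.00/25228.00 = 60.85 mm; ȳ = 2888052.00/25228.00 = 114.48 mm.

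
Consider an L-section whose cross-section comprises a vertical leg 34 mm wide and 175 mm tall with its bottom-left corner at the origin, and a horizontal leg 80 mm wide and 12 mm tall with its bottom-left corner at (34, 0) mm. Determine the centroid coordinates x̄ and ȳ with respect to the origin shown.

x̄ = 24.92 mm, ȳ = 76.18 mm

vertical leg: A = 34 × 175 = 5950.00, centroid at (17.00, 87.50).
horizontal leg: A = 80 × 12 = 960.00, centroid at (74.00, 6.00).
ΣA = 6910.00 mm², ΣAx̄ = 172190.00 mm³, ΣAȳ = 526385.00 mm³.
x̄ = 172190.00/6910.00 = 24.92 mm; ȳ = 526385.00/6910.00 = 76.18 mm.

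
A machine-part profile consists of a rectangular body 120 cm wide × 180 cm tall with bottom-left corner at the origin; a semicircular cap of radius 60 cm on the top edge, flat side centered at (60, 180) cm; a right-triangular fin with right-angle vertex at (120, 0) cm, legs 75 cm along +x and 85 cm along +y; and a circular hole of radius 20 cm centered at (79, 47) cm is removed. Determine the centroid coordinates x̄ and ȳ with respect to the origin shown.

Part | A | x̄ᵢ | ȳᵢ | A·x̄ᵢ | A·ȳᵢ
rectangular body | 21600.00 | 60.00 | 90.00 | 1296000.00 | 1944000.00
semicircular top | 5654.87 | 60.00 | 205.46 | 339292.01 | 1161876.02
triangular fin | 3187.50 | 145.00 | 28.33 | 462187.50 | 90312.50
hole | -1256.64 | 79.00 | 47.00 | -99274.33 | -59061.94
Σ | 29185.73 |  |  | 1998205.18 | 3137126.58
x̄ = 1998205.18 / 29185.73 = 68.47 cm
ȳ = 3137126.58 / 29185.73 = 107.49 cm

x̄ = 68.47 cm, ȳ = 107.49 cm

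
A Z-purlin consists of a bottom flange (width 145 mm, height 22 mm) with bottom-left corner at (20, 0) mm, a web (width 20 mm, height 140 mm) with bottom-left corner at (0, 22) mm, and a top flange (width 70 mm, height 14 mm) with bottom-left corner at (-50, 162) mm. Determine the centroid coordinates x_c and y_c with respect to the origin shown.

bottom flange: A = 145 × 22 = 3190.00, centroid at (92.50, 11.00).
web: A = 20 × 140 = 2800.00, centroid at (10.00, 92.00).
top flange: A = 70 × 14 = 980.00, centroid at (-15.00, 169.00).
ΣA = 6970.00 mm², ΣAx_c = 308375.00 mm³, ΣAy_c = 458310.00 mm³.
x_c = 308375.00/6970.00 = 44.24 mm; y_c = 458310.00/6970.00 = 65.75 mm.

x_c = 44.24 mm, y_c = 65.75 mm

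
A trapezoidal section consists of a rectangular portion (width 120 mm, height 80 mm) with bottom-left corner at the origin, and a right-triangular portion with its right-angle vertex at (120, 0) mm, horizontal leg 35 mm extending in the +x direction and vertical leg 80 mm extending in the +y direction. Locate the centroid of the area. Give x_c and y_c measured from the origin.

x_c = 69.12 mm, y_c = 38.30 mm

Part | A | x̄ᵢ | ȳᵢ | A·x̄ᵢ | A·ȳᵢ
rectangular portion | 9600.00 | 60.00 | 40.00 | 576000.00 | 384000.00
triangular portion | 1400.00 | 131.67 | 26.67 | 184333.33 | 37333.33
Σ | 11000.00 |  |  | 760333.33 | 421333.33
x_c = 760333.33 / 11000.00 = 69.12 mm
y_c = 421333.33 / 11000.00 = 38.30 mm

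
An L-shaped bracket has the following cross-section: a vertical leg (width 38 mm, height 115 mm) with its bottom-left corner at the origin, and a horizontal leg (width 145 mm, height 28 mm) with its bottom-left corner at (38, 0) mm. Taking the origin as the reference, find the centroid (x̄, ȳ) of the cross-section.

x̄ = 63.07 mm, ȳ = 36.55 mm

vertical leg: A = 38 × 115 = 4370.00, centroid at (19.00, 57.50).
horizontal leg: A = 145 × 28 = 4060.00, centroid at (110.50, 14.00).
ΣA = 8430.00 mm²
ΣAx̄ = (4370.00)(19.00) + (4060.00)(110.50) = 531660.00 mm³
ΣAȳ = (4370.00)(57.50) + (4060.00)(14.00) = 308115.00 mm³
x̄ = 531660.00 / 8430.00 = 63.07 mm
ȳ = 308115.00 / 8430.00 = 36.55 mm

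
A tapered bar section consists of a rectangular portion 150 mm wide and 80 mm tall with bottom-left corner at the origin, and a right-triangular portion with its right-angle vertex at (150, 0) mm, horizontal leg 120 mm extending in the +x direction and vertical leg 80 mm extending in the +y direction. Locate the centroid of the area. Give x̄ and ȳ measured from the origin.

x̄ = 107.86 mm, ȳ = 36.19 mm

rectangular portion: A = 150 × 80 = 12000.00, centroid at (75.00, 40.00).
triangular portion: A = ½·120·80 = 4800.00, centroid at (190.00, 26.67).
ΣA = 16800.00 mm², ΣAx̄ = 1812000.00 mm³, ΣAȳ = 608000.00 mm³.
x̄ = 1812000.00/16800.00 = 107.86 mm; ȳ = 608000.00/16800.00 = 36.19 mm.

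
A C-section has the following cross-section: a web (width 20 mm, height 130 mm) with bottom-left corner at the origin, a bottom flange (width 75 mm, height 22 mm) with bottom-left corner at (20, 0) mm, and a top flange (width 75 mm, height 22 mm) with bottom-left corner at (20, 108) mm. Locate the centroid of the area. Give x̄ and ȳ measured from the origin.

web: A = 20 × 130 = 2600.00, centroid at (10.00, 65.00).
bottom flange: A = 75 × 22 = 1650.00, centroid at (57.50, 11.00).
top flange: A = 75 × 22 = 1650.00, centroid at (57.50, 119.00).
ΣA = 5900.00 mm², ΣAx̄ = 215750.00 mm³, ΣAȳ = 383500.00 mm³.
x̄ = 215750.00/5900.00 = 36.57 mm; ȳ = 383500.00/5900.00 = 65.00 mm.

x̄ = 36.57 mm, ȳ = 65.00 mm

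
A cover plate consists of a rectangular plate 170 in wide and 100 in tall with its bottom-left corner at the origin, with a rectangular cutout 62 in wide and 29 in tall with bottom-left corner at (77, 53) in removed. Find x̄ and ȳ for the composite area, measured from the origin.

x̄ = 82.28 in, ȳ = 47.93 in

plate: A = 170 × 100 = 17000.00, centroid at (85.00, 50.00).
hole: A = −(62 × 29) = -1798.00, centroid at (108.00, 67.50).
ΣA = 15202.00 in²
ΣAx̄ = (17000.00)(85.00) + (-1798.00)(108.00) = 1250816.00 in³
ΣAȳ = (17000.00)(50.00) + (-1798.00)(67.50) = 728635.00 in³
x̄ = 1250816.00 / 15202.00 = 82.28 in
ȳ = 728635.00 / 15202.00 = 47.93 in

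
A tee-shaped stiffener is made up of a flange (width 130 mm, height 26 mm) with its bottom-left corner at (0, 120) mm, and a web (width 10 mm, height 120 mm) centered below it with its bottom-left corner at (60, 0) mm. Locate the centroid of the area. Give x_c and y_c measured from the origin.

x_c = 65.00 mm, y_c = 113.87 mm

Part | A | x̄ᵢ | ȳᵢ | A·x̄ᵢ | A·ȳᵢ
web | 1200.00 | 65.00 | 60.00 | 78000.00 | 72000.00
flange | 3380.00 | 65.00 | 133.00 | 219700.00 | 449540.00
Σ | 4580.00 |  |  | 297700.00 | 521540.00
x_c = 297700.00 / 4580.00 = 65.00 mm
y_c = 521540.00 / 4580.00 = 113.87 mm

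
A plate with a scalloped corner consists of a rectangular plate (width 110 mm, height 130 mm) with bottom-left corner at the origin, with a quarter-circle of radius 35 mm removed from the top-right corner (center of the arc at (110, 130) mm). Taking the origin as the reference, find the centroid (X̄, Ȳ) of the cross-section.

plate: A = 110 × 130 = 14300.00, centroid at (55.00, 65.00).
removed quarter-circle: A = −¼π·35² = -962.11, centroid at (95.15, 115.15).
ΣA = 13337.89 mm²
ΣAX̄ = (14300.00)(55.00) + (-962.11)(95.15) = 694959.26 mm³
ΣAȲ = (14300.00)(65.00) + (-962.11)(115.15) = 818717.01 mm³
X̄ = 694959.26 / 13337.89 = 52.10 mm
Ȳ = 818717.01 / 13337.89 = 61.38 mm

X̄ = 52.10 mm, Ȳ = 61.38 mm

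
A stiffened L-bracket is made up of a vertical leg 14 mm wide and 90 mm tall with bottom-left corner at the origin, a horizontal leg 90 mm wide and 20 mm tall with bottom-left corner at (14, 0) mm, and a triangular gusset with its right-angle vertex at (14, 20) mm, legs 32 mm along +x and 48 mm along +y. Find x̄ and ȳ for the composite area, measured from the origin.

vertical leg: A = 14 × 90 = 1260.00, centroid at (7.00, 45.00).
horizontal leg: A = 90 × 20 = 1800.00, centroid at (59.00, 10.00).
gusset: A = ½·32·48 = 768.00, centroid at (24.67, 36.00).
ΣA = 3828.00 mm², ΣAx̄ = 133964.00 mm³, ΣAȳ = 102348.00 mm³.
x̄ = 133964.00/3828.00 = 35.00 mm; ȳ = 102348.00/3828.00 = 26.74 mm.

x̄ = 35.00 mm, ȳ = 26.74 mm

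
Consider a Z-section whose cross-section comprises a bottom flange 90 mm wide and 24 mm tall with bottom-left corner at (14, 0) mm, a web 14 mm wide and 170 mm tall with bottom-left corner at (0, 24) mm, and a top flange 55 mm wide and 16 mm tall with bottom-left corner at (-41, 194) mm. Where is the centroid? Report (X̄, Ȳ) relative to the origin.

X̄ = 24.39 mm, Ȳ = 85.44 mm

bottom flange: A = 90 × 24 = 2160.00, centroid at (59.00, 12.00).
web: A = 14 × 170 = 2380.00, centroid at (7.00, 109.00).
top flange: A = 55 × 16 = 880.00, centroid at (-13.50, 202.00).
ΣA = 5420.00 mm²
ΣAX̄ = (2160.00)(59.00) + (2380.00)(7.00) + (880.00)(-13.50) = 132220.00 mm³
ΣAȲ = (2160.00)(12.00) + (2380.00)(109.00) + (880.00)(202.00) = 463100.00 mm³
X̄ = 132220.00 / 5420.00 = 24.39 mm
Ȳ = 463100.00 / 5420.00 = 85.44 mm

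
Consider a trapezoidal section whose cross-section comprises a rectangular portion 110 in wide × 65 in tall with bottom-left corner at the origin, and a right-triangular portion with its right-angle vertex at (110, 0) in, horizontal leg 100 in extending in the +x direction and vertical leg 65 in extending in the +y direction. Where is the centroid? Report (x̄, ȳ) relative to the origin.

Part | A | x̄ᵢ | ȳᵢ | A·x̄ᵢ | A·ȳᵢ
rectangular portion | 7150.00 | 55.00 | 32.50 | 393250.00 | 232375.00
triangular portion | 3250.00 | 143.33 | 21.67 | 465833.33 | 70416.67
Σ | 10400.00 |  |  | 859083.33 | 302791.67
x̄ = 859083.33 / 10400.00 = 82.60 in
ȳ = 302791.67 / 10400.00 = 29.11 in

x̄ = 82.60 in, ȳ = 29.11 in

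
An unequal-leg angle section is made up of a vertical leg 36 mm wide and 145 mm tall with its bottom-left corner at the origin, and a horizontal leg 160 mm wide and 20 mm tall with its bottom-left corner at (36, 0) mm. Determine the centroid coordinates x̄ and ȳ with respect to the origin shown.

x̄ = 55.24 mm, ȳ = 48.75 mm

Part | A | x̄ᵢ | ȳᵢ | A·x̄ᵢ | A·ȳᵢ
vertical leg | 5220.00 | 18.00 | 72.50 | 93960.00 | 378450.00
horizontal leg | 3200.00 | 116.00 | 10.00 | 371200.00 | 32000.00
Σ | 8420.00 |  |  | 465160.00 | 410450.00
x̄ = 465160.00 / 8420.00 = 55.24 mm
ȳ = 410450.00 / 8420.00 = 48.75 mm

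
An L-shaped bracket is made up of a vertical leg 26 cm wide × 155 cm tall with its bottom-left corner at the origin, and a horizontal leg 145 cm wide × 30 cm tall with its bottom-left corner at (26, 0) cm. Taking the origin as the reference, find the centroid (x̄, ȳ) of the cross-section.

vertical leg: A = 26 × 155 = 4030.00, centroid at (13.00, 77.50).
horizontal leg: A = 145 × 30 = 4350.00, centroid at (98.50, 15.00).
ΣA = 8380.00 cm²
ΣAx̄ = (4030.00)(13.00) + (4350.00)(98.50) = 480865.00 cm³
ΣAȳ = (4030.00)(77.50) + (4350.00)(15.00) = 377575.00 cm³
x̄ = 480865.00 / 8380.00 = 57.38 cm
ȳ = 377575.00 / 8380.00 = 45.06 cm

x̄ = 57.38 cm, ȳ = 45.06 cm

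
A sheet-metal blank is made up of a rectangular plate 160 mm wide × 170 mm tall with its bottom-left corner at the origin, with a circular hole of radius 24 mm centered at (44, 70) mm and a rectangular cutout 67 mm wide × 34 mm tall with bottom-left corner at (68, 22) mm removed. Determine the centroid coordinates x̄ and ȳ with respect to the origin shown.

plate: A = 160 × 170 = 27200.00, centroid at (80.00, 85.00).
hole 1: A = −π·24² = -1809.56, centroid at (44.00, 70.00).
hole 2: A = −(67 × 34) = -2278.00, centroid at (101.50, 39.00).
ΣA = 23112.44 mm², ΣAx̄ = 1865162.48 mm³, ΣAȳ = 2096488.98 mm³.
x̄ = 1865162.48/23112.44 = 80.70 mm; ȳ = 2096488.98/23112.44 = 90.71 mm.

x̄ = 80.70 mm, ȳ = 90.71 mm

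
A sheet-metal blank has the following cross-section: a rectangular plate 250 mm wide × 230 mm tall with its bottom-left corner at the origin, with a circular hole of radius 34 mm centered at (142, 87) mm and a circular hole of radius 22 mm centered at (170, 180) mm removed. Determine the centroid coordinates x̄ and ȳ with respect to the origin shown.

plate: A = 250 × 230 = 57500.00, centroid at (125.00, 115.00).
hole 1: A = −π·34² = -3631.68, centroid at (142.00, 87.00).
hole 2: A = −π·22² = -1520.53, centroid at (170.00, 180.00).
ΣA = 52347.79 mm², ΣAx̄ = 6413311.04 mm³, ΣAȳ = 6022848.19 mm³.
x̄ = 6413311.04/52347.79 = 122.51 mm; ȳ = 6022848.19/52347.79 = 115.05 mm.

x̄ = 122.51 mm, ȳ = 115.05 mm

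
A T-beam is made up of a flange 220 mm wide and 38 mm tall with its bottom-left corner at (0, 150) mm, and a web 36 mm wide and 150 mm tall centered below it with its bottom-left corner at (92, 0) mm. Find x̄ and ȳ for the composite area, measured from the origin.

web: A = 36 × 150 = 5400.00, centroid at (110.00, 75.00).
flange: A = 220 × 38 = 8360.00, centroid at (110.00, 169.00).
ΣA = 13760.00 mm², ΣAx̄ = 1513600.00 mm³, ΣAȳ = 1817840.00 mm³.
x̄ = 1513600.00/13760.00 = 110.00 mm; ȳ = 1817840.00/13760.00 = 132.11 mm.

x̄ = 110.00 mm, ȳ = 132.11 mm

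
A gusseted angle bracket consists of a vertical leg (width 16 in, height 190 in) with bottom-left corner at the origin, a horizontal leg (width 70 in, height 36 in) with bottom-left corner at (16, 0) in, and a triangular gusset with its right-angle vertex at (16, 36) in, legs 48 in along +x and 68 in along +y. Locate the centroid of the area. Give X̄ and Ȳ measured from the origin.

vertical leg: A = 16 × 190 = 3040.00, centroid at (8.00, 95.00).
horizontal leg: A = 70 × 36 = 2520.00, centroid at (51.00, 18.00).
gusset: A = ½·48·68 = 1632.00, centroid at (32.00, 58.67).
ΣA = 7192.00 in², ΣAX̄ = 205064.00 in³, ΣAȲ = 429904.00 in³.
X̄ = 205064.00/7192.00 = 28.51 in; Ȳ = 429904.00/7192.00 = 59.78 in.

X̄ = 28.51 in, Ȳ = 59.78 in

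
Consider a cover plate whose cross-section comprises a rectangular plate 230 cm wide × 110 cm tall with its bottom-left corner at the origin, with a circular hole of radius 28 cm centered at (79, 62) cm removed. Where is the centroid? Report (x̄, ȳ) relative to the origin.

Part | A | x̄ᵢ | ȳᵢ | A·x̄ᵢ | A·ȳᵢ
plate | 25300.00 | 115.00 | 55.00 | 2909500.00 | 1391500.00
hole | -2463.01 | 79.00 | 62.00 | -194577.68 | -152706.54
Σ | 22836.99 |  |  | 2714922.32 | 1238793.46
x̄ = 2714922.32 / 22836.99 = 118.88 cm
ȳ = 1238793.46 / 22836.99 = 54.25 cm

x̄ = 118.88 cm, ȳ = 54.25 cm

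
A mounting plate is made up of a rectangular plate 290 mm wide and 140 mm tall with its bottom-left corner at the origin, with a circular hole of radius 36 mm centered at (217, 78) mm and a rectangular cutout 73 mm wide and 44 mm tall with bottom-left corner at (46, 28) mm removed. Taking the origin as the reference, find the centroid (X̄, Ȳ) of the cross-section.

plate: A = 290 × 140 = 40600.00, centroid at (145.00, 70.00).
hole 1: A = −π·36² = -4071.50, centroid at (217.00, 78.00).
hole 2: A = −(73 × 44) = -3212.00, centroid at (82.50, 50.00).
ΣA = 33316.50 mm²
ΣAX̄ = (40600.00)(145.00) + (-4071.50)(217.00) + (-3212.00)(82.50) = 4738493.61 mm³
ΣAȲ = (40600.00)(70.00) + (-4071.50)(78.00) + (-3212.00)(50.00) = 2363822.68 mm³
X̄ = 4738493.61 / 33316.50 = 142.23 mm
Ȳ = 2363822.68 / 33316.50 = 70.95 mm

X̄ = 142.23 mm, Ȳ = 70.95 mm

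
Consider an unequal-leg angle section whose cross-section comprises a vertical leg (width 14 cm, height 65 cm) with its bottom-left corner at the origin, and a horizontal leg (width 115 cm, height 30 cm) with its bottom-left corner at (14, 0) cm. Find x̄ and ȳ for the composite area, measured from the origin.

x̄ = 58.04 cm, ȳ = 18.65 cm

vertical leg: A = 14 × 65 = 910.00, centroid at (7.00, 32.50).
horizontal leg: A = 115 × 30 = 3450.00, centroid at (71.50, 15.00).
ΣA = 4360.00 cm²
ΣAx̄ = (910.00)(7.00) + (3450.00)(71.50) = 253045.00 cm³
ΣAȳ = (910.00)(32.50) + (3450.00)(15.00) = 81325.00 cm³
x̄ = 253045.00 / 4360.00 = 58.04 cm
ȳ = 81325.00 / 4360.00 = 18.65 cm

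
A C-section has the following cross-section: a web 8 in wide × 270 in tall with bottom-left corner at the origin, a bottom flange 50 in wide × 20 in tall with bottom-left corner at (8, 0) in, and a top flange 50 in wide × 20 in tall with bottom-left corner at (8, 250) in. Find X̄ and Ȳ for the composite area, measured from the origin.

Part | A | x̄ᵢ | ȳᵢ | A·x̄ᵢ | A·ȳᵢ
web | 2160.00 | 4.00 | 135.00 | 8640.00 | 291600.00
bottom flange | 1000.00 | 33.00 | 10.00 | 33000.00 | 10000.00
top flange | 1000.00 | 33.00 | 260.00 | 33000.00 | 260000.00
Σ | 4160.00 |  |  | 74640.00 | 561600.00
X̄ = 74640.00 / 4160.00 = 17.94 in
Ȳ = 561600.00 / 4160.00 = 135.00 in

X̄ = 17.94 in, Ȳ = 135.00 in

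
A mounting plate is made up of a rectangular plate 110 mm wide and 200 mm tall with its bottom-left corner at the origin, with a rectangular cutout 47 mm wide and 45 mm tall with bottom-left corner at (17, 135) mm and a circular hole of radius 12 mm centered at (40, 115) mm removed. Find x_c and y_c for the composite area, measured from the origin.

Part | A | x̄ᵢ | ȳᵢ | A·x̄ᵢ | A·ȳᵢ
plate | 22000.00 | 55.00 | 100.00 | 1210000.00 | 2200000.00
hole 1 | -2115.00 | 40.50 | 157.50 | -85657.50 | -333112.50
hole 2 | -452.39 | 40.00 | 115.00 | -18095.57 | -52024.77
Σ | 19432.61 |  |  | 1106246.93 | 1814862.73
x_c = 1106246.93 / 19432.61 = 56.93 mm
y_c = 1814862.73 / 19432.61 = 93.39 mm

x_c = 56.93 mm, y_c = 93.39 mm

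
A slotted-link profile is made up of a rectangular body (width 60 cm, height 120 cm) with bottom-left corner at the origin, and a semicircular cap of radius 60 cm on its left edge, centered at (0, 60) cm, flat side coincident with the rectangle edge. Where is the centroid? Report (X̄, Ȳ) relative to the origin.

X̄ = 5.60 cm, Ȳ = 60.00 cm

rectangular body: A = 60 × 120 = 7200.00, centroid at (30.00, 60.00).
semicircular end: A = ½π·60² = 5654.87, centroid at (-25.46, 60.00).
ΣA = 12854.87 cm²
ΣAX̄ = (7200.00)(30.00) + (5654.87)(-25.46) = 72000.00 cm³
ΣAȲ = (7200.00)(60.00) + (5654.87)(60.00) = 771292.01 cm³
X̄ = 72000.00 / 12854.87 = 5.60 cm
Ȳ = 771292.01 / 12854.87 = 60.00 cm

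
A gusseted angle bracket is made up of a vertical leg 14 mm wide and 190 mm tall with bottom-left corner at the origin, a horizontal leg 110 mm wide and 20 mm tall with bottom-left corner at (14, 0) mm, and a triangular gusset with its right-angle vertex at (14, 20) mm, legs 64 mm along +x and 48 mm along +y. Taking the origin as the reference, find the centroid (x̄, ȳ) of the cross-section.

vertical leg: A = 14 × 190 = 2660.00, centroid at (7.00, 95.00).
horizontal leg: A = 110 × 20 = 2200.00, centroid at (69.00, 10.00).
gusset: A = ½·64·48 = 1536.00, centroid at (35.33, 36.00).
ΣA = 6396.00 mm², ΣAx̄ = 224692.00 mm³, ΣAȳ = 329996.00 mm³.
x̄ = 224692.00/6396.00 = 35.13 mm; ȳ = 329996.00/6396.00 = 51.59 mm.

x̄ = 35.13 mm, ȳ = 51.59 mm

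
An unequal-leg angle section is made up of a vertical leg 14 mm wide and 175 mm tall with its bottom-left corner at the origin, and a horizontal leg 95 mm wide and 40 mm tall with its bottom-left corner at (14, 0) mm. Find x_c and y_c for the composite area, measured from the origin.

vertical leg: A = 14 × 175 = 2450.00, centroid at (7.00, 87.50).
horizontal leg: A = 95 × 40 = 3800.00, centroid at (61.50, 20.00).
ΣA = 6250.00 mm²
ΣAx_c = (2450.00)(7.00) + (3800.00)(61.50) = 250850.00 mm³
ΣAy_c = (2450.00)(87.50) + (3800.00)(20.00) = 290375.00 mm³
x_c = 250850.00 / 6250.00 = 40.14 mm
y_c = 290375.00 / 6250.00 = 46.46 mm

x_c = 40.14 mm, y_c = 46.46 mm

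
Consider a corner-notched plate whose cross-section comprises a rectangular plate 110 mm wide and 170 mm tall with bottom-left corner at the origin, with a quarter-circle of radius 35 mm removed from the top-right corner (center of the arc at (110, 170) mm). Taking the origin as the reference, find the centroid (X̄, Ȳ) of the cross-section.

X̄ = 52.82 mm, Ȳ = 81.20 mm

Part | A | x̄ᵢ | ȳᵢ | A·x̄ᵢ | A·ȳᵢ
plate | 18700.00 | 55.00 | 85.00 | 1028500.00 | 1589500.00
removed quarter-circle | -962.11 | 95.15 | 155.15 | -91540.74 | -149267.50
Σ | 17737.89 |  |  | 936959.26 | 1440232.50
X̄ = 936959.26 / 17737.89 = 52.82 mm
Ȳ = 1440232.50 / 17737.89 = 81.20 mm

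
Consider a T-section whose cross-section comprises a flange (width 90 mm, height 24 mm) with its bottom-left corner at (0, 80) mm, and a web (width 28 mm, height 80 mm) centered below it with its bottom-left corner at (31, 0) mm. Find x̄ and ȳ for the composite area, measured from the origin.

Part | A | x̄ᵢ | ȳᵢ | A·x̄ᵢ | A·ȳᵢ
web | 2240.00 | 45.00 | 40.00 | 100800.00 | 89600.00
flange | 2160.00 | 45.00 | 92.00 | 97200.00 | 198720.00
Σ | 4400.00 |  |  | 198000.00 | 288320.00
x̄ = 198000.00 / 4400.00 = 45.00 mm
ȳ = 288320.00 / 4400.00 = 65.53 mm

x̄ = 45.00 mm, ȳ = 65.53 mm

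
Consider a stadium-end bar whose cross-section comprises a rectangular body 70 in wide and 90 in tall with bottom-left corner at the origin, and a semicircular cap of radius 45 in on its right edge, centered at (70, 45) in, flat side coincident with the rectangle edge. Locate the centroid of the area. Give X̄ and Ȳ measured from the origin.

X̄ = 53.15 in, Ȳ = 45.00 in

rectangular body: A = 70 × 90 = 6300.00, centroid at (35.00, 45.00).
semicircular end: A = ½π·45² = 3180.86, centroid at (89.10, 45.00).
ΣA = 9480.86 in²
ΣAX̄ = (6300.00)(35.00) + (3180.86)(89.10) = 503910.38 in³
ΣAȲ = (6300.00)(45.00) + (3180.86)(45.00) = 426638.82 in³
X̄ = 503910.38 / 9480.86 = 53.15 in
Ȳ = 426638.82 / 9480.86 = 45.00 in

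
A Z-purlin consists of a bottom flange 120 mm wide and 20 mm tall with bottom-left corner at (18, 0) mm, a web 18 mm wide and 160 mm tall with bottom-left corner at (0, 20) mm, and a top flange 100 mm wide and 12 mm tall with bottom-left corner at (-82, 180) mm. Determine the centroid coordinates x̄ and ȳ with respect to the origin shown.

Part | A | x̄ᵢ | ȳᵢ | A·x̄ᵢ | A·ȳᵢ
bottom flange | 2400.00 | 78.00 | 10.00 | 187200.00 | 24000.00
web | 2880.00 | 9.00 | 100.00 | 25920.00 | 288000.00
top flange | 1200.00 | -32.00 | 186.00 | -38400.00 | 223200.00
Σ | 6480.00 |  |  | 174720.00 | 535200.00
x̄ = 174720.00 / 6480.00 = 26.96 mm
ȳ = 535200.00 / 6480.00 = 82.59 mm

x̄ = 26.96 mm, ȳ = 82.59 mm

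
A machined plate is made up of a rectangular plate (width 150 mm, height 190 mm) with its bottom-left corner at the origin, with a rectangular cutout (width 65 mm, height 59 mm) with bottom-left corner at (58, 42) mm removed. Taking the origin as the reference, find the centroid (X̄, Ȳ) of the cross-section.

plate: A = 150 × 190 = 28500.00, centroid at (75.00, 95.00).
hole: A = −(65 × 59) = -3835.00, centroid at (90.50, 71.50).
ΣA = 24665.00 mm², ΣAX̄ = 1790432.50 mm³, ΣAȲ = 2433297.50 mm³.
X̄ = 1790432.50/24665.00 = 72.59 mm; Ȳ = 2433297.50/24665.00 = 98.65 mm.

X̄ = 72.59 mm, Ȳ = 98.65 mm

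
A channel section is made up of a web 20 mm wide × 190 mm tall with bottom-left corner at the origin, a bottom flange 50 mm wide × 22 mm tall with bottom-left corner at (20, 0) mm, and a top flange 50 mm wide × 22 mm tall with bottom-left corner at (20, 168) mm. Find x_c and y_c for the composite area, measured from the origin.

x_c = 22.83 mm, y_c = 95.00 mm

web: A = 20 × 190 = 3800.00, centroid at (10.00, 95.00).
bottom flange: A = 50 × 22 = 1100.00, centroid at (45.00, 11.00).
top flange: A = 50 × 22 = 1100.00, centroid at (45.00, 179.00).
ΣA = 6000.00 mm², ΣAx_c = 137000.00 mm³, ΣAy_c = 570000.00 mm³.
x_c = 137000.00/6000.00 = 22.83 mm; y_c = 570000.00/6000.00 = 95.00 mm.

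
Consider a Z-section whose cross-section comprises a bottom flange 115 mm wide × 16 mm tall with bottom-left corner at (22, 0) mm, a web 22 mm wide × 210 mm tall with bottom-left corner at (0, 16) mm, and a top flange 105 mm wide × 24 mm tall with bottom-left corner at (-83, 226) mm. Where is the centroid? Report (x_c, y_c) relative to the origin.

x_c = 13.39 mm, y_c = 130.68 mm

bottom flange: A = 115 × 16 = 1840.00, centroid at (79.50, 8.00).
web: A = 22 × 210 = 4620.00, centroid at (11.00, 121.00).
top flange: A = 105 × 24 = 2520.00, centroid at (-30.50, 238.00).
ΣA = 8980.00 mm², ΣAx_c = 120240.00 mm³, ΣAy_c = 1173500.00 mm³.
x_c = 120240.00/8980.00 = 13.39 mm; y_c = 1173500.00/8980.00 = 130.68 mm.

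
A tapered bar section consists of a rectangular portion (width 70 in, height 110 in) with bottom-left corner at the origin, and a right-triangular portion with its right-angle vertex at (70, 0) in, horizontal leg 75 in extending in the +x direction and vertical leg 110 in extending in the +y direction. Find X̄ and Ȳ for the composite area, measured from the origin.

X̄ = 55.93 in, Ȳ = 48.60 in

rectangular portion: A = 70 × 110 = 7700.00, centroid at (35.00, 55.00).
triangular portion: A = ½·75·110 = 4125.00, centroid at (95.00, 36.67).
ΣA = 11825.00 in²
ΣAX̄ = (7700.00)(35.00) + (4125.00)(95.00) = 661375.00 in³
ΣAȲ = (7700.00)(55.00) + (4125.00)(36.67) = 574750.00 in³
X̄ = 661375.00 / 11825.00 = 55.93 in
Ȳ = 574750.00 / 11825.00 = 48.60 in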